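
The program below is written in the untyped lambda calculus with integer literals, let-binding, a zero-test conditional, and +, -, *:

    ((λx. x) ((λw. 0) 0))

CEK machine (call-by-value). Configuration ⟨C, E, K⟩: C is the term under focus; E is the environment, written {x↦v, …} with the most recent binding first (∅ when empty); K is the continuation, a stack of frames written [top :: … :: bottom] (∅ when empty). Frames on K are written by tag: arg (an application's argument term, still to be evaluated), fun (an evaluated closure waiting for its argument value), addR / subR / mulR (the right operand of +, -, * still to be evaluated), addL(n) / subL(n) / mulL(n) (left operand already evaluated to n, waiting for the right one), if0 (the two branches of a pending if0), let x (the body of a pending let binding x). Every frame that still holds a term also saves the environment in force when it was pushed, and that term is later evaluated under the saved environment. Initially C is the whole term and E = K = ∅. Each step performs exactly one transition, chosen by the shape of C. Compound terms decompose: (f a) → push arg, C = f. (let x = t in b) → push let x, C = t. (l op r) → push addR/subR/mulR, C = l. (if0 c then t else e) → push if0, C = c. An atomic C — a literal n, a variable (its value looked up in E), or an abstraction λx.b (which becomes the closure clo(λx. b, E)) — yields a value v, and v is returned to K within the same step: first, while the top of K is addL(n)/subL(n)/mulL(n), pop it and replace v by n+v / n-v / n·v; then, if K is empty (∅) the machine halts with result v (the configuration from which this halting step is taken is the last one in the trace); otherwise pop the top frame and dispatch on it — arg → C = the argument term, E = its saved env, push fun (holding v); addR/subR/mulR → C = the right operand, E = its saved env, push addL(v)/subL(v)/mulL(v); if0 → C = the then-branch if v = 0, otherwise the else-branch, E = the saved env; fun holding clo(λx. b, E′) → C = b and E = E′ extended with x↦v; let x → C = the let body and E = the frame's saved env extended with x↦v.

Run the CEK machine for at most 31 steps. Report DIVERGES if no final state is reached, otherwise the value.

Answer: 0

Derivation:
[0] [C=((λx. x) ((λw. 0) 0)) | E=∅ | K=∅]
[1] [C=(λx. x) | E=∅ | K=[arg]]
[2] [C=((λw. 0) 0) | E=∅ | K=[fun]]
[3] [C=(λw. 0) | E=∅ | K=[arg :: fun]]
[4] [C=0 | E=∅ | K=[fun :: fun]]
[5] [C=0 | E={w↦0} | K=[fun]]
[6] [C=x | E={x↦0} | K=∅]
→ final value 0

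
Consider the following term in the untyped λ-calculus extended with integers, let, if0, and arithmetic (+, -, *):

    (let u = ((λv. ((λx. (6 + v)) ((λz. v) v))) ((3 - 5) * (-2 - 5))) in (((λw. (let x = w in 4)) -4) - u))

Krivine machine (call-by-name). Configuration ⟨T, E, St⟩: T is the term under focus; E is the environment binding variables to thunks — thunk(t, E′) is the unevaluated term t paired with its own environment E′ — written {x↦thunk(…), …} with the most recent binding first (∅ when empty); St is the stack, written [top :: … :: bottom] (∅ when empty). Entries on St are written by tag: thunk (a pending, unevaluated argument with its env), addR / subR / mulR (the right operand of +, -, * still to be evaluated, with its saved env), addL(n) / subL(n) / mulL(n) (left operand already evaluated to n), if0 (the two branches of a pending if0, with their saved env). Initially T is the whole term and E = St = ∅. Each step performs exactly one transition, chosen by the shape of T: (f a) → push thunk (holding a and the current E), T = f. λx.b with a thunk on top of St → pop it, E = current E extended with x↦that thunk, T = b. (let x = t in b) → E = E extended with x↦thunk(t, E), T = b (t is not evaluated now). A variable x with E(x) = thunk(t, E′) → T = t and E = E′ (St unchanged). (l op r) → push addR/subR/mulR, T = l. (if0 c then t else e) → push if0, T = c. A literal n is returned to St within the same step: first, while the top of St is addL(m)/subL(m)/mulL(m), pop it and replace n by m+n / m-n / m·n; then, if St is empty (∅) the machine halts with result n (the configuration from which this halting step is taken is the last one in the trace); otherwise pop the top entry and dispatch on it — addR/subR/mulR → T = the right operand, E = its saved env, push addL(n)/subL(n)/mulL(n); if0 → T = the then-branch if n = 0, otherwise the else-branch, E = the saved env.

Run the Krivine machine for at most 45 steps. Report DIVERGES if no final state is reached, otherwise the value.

Answer: -16

Machine steps:
[0] <T=(let u = ((λv. ((λx. (6 + v)) ((λz. v) v))) ((3 - 5) * (-2 - 5))) in (((λw. (let x = w in 4)) -4) - u)), E=∅, St=∅>
[1] <T=(((λw. (let x = w in 4)) -4) - u), E={u↦thunk(((λv. ((λx. (6 + v)) ((λz. v) v))) ((3 - 5) * (-2 - 5))), ∅)}, St=∅>
[2] <T=((λw. (let x = w in 4)) -4), E={u↦thunk(((λv. ((λx. (6 + v)) ((λz. v) v))) ((3 - 5) * (-2 - 5))), ∅)}, St=[subR]>
[3] <T=(λw. (let x = w in 4)), E={u↦thunk(((λv. ((λx. (6 + v)) ((λz. v) v))) ((3 - 5) * (-2 - 5))), ∅)}, St=[thunk :: subR]>
[4] <T=(let x = w in 4), E={w↦thunk(-4, {u↦thunk(((λv. ((λx. (6 + v)) ((λz. v) v))) ((3 - 5) * (-2 - 5))), ∅)}), u↦thunk(((λv. ((λx. (6 + v)) ((λz. v) v))) ((3 - 5) * (-2 - 5))), ∅)}, St=[subR]>
[5] <T=4, E={x↦thunk(w, {w↦thunk(-4, {u↦thunk(((λv. ((λx. (6 + v)) ((λz. v) v))) ((3 - 5) * (-2 - 5))), ∅)}), u↦thunk(((λv. ((λx. (6 + v)) ((λz. v) v))) ((3 - 5) * (-2 - 5))), ∅)}), w↦thunk(-4, {u↦thunk(((λv. ((λx. (6 + v)) ((λz. v) v))) ((3 - 5) * (-2 - 5))), ∅)}), u↦thunk(((λv. ((λx. (6 + v)) ((λz. v) v))) ((3 - 5) * (-2 - 5))), ∅)}, St=[subR]>
[6] <T=u, E={u↦thunk(((λv. ((λx. (6 + v)) ((λz. v) v))) ((3 - 5) * (-2 - 5))), ∅)}, St=[subL(4)]>
[7] <T=((λv. ((λx. (6 + v)) ((λz. v) v))) ((3 - 5) * (-2 - 5))), E=∅, St=[subL(4)]>
[8] <T=(λv. ((λx. (6 + v)) ((λz. v) v))), E=∅, St=[thunk :: subL(4)]>
[9] <T=((λx. (6 + v)) ((λz. v) v)), E={v↦thunk(((3 - 5) * (-2 - 5)), ∅)}, St=[subL(4)]>
[10] <T=(λx. (6 + v)), E={v↦thunk(((3 - 5) * (-2 - 5)), ∅)}, St=[thunk :: subL(4)]>
[11] <T=(6 + v), E={x↦thunk(((λz. v) v), {v↦thunk(((3 - 5) * (-2 - 5)), ∅)}), v↦thunk(((3 - 5) * (-2 - 5)), ∅)}, St=[subL(4)]>
[12] <T=6, E={x↦thunk(((λz. v) v), {v↦thunk(((3 - 5) * (-2 - 5)), ∅)}), v↦thunk(((3 - 5) * (-2 - 5)), ∅)}, St=[addR :: subL(4)]>
[13] <T=v, E={x↦thunk(((λz. v) v), {v↦thunk(((3 - 5) * (-2 - 5)), ∅)}), v↦thunk(((3 - 5) * (-2 - 5)), ∅)}, St=[addL(6) :: subL(4)]>
[14] <T=((3 - 5) * (-2 - 5)), E=∅, St=[addL(6) :: subL(4)]>
[15] <T=(3 - 5), E=∅, St=[mulR :: addL(6) :: subL(4)]>
[16] <T=3, E=∅, St=[subR :: mulR :: addL(6) :: subL(4)]>
[17] <T=5, E=∅, St=[subL(3) :: mulR :: addL(6) :: subL(4)]>
[18] <T=(-2 - 5), E=∅, St=[mulL(-2) :: addL(6) :: subL(4)]>
[19] <T=-2, E=∅, St=[subR :: mulL(-2) :: addL(6) :: subL(4)]>
[20] <T=5, E=∅, St=[subL(-2) :: mulL(-2) :: addL(6) :: subL(4)]>
→ final value -16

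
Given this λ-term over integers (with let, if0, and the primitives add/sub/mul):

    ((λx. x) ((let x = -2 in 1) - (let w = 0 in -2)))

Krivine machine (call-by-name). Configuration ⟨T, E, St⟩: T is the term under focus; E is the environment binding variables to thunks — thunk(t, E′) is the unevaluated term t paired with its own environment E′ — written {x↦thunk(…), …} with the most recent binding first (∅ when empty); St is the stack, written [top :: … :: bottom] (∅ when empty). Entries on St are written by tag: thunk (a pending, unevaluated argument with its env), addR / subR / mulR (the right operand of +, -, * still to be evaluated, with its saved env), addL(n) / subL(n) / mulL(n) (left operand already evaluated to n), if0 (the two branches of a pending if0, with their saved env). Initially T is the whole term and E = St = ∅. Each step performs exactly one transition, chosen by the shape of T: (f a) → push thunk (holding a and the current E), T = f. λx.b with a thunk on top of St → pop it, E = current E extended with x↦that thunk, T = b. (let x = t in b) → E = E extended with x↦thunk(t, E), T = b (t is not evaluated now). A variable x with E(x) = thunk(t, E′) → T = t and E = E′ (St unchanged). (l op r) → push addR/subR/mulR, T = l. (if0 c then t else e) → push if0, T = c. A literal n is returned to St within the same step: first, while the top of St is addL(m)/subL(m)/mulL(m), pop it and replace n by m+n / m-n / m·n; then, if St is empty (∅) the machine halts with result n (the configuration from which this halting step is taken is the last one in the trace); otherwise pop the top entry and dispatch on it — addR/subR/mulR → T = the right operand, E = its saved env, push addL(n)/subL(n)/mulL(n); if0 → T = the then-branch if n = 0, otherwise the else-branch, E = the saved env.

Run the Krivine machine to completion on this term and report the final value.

0. ⟨T=((λx. x) ((let x = -2 in 1) - (let w = 0 in -2))); E=∅; St=∅⟩
1. ⟨T=(λx. x); E=∅; St=[thunk]⟩
2. ⟨T=x; E={x↦thunk(((let x = -2 in 1) - (let w = 0 in -2)), ∅)}; St=∅⟩
3. ⟨T=((let x = -2 in 1) - (let w = 0 in -2)); E=∅; St=∅⟩
4. ⟨T=(let x = -2 in 1); E=∅; St=[subR]⟩
5. ⟨T=1; E={x↦thunk(-2, ∅)}; St=[subR]⟩
6. ⟨T=(let w = 0 in -2); E=∅; St=[subL(1)]⟩
7. ⟨T=-2; E={w↦thunk(0, ∅)}; St=[subL(1)]⟩
→ final value 3

Answer: 3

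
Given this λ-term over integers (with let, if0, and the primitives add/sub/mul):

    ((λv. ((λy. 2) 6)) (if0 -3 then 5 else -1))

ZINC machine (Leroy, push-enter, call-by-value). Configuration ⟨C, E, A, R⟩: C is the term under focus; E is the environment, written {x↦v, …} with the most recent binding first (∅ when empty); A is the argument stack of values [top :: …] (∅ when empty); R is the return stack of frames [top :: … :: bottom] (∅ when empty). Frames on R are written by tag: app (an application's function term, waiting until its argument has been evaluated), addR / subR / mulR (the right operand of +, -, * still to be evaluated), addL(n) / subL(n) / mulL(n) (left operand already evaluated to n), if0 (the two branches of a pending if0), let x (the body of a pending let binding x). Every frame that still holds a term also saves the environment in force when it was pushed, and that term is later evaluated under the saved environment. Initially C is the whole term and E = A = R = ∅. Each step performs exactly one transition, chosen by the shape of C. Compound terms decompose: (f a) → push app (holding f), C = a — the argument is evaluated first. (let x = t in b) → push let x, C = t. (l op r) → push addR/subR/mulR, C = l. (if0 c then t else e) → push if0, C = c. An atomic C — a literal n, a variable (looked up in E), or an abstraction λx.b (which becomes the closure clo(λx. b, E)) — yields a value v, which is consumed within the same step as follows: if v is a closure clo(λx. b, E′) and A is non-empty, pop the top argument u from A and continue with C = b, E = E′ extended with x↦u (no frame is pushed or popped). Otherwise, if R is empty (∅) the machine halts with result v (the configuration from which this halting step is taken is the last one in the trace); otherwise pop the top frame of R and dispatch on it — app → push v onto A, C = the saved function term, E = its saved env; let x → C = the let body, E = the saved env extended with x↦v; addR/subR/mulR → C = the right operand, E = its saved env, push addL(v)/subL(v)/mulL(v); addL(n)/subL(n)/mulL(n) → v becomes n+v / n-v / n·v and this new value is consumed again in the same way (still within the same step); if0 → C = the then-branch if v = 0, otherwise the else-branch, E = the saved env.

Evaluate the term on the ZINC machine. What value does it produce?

0. <C=((λv. ((λy. 2) 6)) (if0 -3 then 5 else -1)), E=∅, A=∅, R=∅>
1. <C=(if0 -3 then 5 else -1), E=∅, A=∅, R=[app]>
2. <C=-3, E=∅, A=∅, R=[if0 :: app]>
3. <C=-1, E=∅, A=∅, R=[app]>
4. <C=(λv. ((λy. 2) 6)), E=∅, A=[-1], R=∅>
5. <C=((λy. 2) 6), E={v↦-1}, A=∅, R=∅>
6. <C=6, E={v↦-1}, A=∅, R=[app]>
7. <C=(λy. 2), E={v↦-1}, A=[6], R=∅>
8. <C=2, E={y↦6, v↦-1}, A=∅, R=∅>
→ final value 2

Answer: 2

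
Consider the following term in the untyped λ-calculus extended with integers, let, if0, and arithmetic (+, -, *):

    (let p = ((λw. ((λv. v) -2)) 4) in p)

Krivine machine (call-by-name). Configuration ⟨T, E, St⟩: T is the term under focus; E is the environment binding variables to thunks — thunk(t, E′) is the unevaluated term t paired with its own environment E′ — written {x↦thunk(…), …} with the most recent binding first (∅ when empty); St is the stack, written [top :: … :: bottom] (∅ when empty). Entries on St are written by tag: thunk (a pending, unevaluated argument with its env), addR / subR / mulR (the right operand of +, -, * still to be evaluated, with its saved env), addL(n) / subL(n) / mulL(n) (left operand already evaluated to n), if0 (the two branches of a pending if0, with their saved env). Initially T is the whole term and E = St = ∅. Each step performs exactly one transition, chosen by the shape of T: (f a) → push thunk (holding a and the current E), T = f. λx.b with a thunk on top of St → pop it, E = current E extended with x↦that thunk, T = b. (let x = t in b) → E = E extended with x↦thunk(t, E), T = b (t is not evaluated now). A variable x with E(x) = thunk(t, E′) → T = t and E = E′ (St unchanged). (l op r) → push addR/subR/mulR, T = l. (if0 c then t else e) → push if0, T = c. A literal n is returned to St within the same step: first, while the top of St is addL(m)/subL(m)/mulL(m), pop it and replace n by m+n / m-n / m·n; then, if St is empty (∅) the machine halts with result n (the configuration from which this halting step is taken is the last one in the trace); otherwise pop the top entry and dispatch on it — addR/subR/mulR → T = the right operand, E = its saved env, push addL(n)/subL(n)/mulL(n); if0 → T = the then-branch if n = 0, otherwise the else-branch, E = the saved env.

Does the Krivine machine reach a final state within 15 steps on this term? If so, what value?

Answer: -2

Execution trace:
step 0: <T=(let p = ((λw. ((λv. v) -2)) 4) in p), E=∅, St=∅>
step 1: <T=p, E={p↦thunk(((λw. ((λv. v) -2)) 4), ∅)}, St=∅>
step 2: <T=((λw. ((λv. v) -2)) 4), E=∅, St=∅>
step 3: <T=(λw. ((λv. v) -2)), E=∅, St=[thunk]>
step 4: <T=((λv. v) -2), E={w↦thunk(4, ∅)}, St=∅>
step 5: <T=(λv. v), E={w↦thunk(4, ∅)}, St=[thunk]>
step 6: <T=v, E={v↦thunk(-2, {w↦thunk(4, ∅)}), w↦thunk(4, ∅)}, St=∅>
step 7: <T=-2, E={w↦thunk(4, ∅)}, St=∅>
→ final value -2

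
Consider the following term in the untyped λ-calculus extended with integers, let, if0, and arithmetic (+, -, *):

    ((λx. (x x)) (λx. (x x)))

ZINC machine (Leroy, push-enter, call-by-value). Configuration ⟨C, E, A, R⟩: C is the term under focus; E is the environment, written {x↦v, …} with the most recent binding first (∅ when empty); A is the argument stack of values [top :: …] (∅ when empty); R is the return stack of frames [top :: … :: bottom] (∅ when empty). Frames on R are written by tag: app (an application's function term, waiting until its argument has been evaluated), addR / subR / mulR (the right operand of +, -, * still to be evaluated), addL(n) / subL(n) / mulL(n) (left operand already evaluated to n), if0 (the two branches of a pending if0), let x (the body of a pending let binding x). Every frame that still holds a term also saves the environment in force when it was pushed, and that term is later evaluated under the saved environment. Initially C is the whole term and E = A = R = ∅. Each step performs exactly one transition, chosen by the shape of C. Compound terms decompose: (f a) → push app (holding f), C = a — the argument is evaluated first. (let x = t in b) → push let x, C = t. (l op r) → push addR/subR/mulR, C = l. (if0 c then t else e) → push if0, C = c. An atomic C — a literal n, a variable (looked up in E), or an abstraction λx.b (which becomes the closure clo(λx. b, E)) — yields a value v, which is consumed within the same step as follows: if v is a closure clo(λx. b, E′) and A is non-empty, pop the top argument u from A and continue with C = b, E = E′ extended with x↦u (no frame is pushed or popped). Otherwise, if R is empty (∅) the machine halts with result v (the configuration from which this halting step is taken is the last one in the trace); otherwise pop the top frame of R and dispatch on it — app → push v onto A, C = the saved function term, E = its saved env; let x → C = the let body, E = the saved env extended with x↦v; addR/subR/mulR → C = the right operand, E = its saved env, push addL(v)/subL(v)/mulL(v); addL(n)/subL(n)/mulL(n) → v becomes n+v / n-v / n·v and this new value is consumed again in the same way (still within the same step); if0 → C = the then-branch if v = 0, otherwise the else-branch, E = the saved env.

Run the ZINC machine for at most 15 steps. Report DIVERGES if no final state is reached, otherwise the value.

0. ⟨C=((λx. (x x)) (λx. (x x))); E=∅; A=∅; R=∅⟩
1. ⟨C=(λx. (x x)); E=∅; A=∅; R=[app]⟩
2. ⟨C=(λx. (x x)); E=∅; A=[clo(λx. (x x), ∅)]; R=∅⟩
3. ⟨C=(x x); E={x↦clo(λx. (x x), ∅)}; A=∅; R=∅⟩
4. ⟨C=x; E={x↦clo(λx. (x x), ∅)}; A=∅; R=[app]⟩
5. ⟨C=x; E={x↦clo(λx. (x x), ∅)}; A=[clo(λx. (x x), ∅)]; R=∅⟩
… configuration repeats with period 3 (steps 3–5 recur indefinitely) …

Answer: DIVERGES (no final state within 15 steps)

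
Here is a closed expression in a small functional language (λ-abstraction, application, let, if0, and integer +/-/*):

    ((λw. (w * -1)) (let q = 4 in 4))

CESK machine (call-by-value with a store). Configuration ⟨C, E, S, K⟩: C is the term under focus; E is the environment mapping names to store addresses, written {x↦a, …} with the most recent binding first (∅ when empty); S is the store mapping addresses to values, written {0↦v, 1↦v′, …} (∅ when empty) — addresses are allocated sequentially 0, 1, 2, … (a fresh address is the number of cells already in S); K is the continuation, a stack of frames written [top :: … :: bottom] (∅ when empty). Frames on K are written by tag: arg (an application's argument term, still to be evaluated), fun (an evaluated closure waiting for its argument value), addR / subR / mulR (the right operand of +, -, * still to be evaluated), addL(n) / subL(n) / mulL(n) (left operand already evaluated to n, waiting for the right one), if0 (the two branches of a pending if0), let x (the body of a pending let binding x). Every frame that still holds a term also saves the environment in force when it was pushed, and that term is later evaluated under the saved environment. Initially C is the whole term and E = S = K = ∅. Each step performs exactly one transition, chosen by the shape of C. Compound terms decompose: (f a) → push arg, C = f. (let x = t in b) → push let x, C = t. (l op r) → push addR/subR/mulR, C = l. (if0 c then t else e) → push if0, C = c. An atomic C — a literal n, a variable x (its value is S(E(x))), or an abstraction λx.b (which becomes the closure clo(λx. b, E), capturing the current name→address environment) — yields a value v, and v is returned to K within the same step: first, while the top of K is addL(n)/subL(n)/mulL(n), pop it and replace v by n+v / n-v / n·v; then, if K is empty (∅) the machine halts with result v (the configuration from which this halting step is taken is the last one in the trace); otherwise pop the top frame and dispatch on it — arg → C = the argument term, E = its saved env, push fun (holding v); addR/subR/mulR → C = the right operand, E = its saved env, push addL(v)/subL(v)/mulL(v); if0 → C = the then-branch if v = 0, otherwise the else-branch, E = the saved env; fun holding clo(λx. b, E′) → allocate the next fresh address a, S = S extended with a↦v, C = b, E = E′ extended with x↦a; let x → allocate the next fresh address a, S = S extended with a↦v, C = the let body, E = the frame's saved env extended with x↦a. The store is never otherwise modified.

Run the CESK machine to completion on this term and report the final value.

[0] ⟨C=((λw. (w * -1)) (let q = 4 in 4)); E=∅; S=∅; K=∅⟩
[1] ⟨C=(λw. (w * -1)); E=∅; S=∅; K=[arg]⟩
[2] ⟨C=(let q = 4 in 4); E=∅; S=∅; K=[fun]⟩
[3] ⟨C=4; E=∅; S=∅; K=[let q :: fun]⟩
[4] ⟨C=4; E={q↦0}; S={0↦4}; K=[fun]⟩
[5] ⟨C=(w * -1); E={w↦1}; S={0↦4, 1↦4}; K=∅⟩
[6] ⟨C=w; E={w↦1}; S={0↦4, 1↦4}; K=[mulR]⟩
[7] ⟨C=-1; E={w↦1}; S={0↦4, 1↦4}; K=[mulL(4)]⟩
→ final value -4

Answer: -4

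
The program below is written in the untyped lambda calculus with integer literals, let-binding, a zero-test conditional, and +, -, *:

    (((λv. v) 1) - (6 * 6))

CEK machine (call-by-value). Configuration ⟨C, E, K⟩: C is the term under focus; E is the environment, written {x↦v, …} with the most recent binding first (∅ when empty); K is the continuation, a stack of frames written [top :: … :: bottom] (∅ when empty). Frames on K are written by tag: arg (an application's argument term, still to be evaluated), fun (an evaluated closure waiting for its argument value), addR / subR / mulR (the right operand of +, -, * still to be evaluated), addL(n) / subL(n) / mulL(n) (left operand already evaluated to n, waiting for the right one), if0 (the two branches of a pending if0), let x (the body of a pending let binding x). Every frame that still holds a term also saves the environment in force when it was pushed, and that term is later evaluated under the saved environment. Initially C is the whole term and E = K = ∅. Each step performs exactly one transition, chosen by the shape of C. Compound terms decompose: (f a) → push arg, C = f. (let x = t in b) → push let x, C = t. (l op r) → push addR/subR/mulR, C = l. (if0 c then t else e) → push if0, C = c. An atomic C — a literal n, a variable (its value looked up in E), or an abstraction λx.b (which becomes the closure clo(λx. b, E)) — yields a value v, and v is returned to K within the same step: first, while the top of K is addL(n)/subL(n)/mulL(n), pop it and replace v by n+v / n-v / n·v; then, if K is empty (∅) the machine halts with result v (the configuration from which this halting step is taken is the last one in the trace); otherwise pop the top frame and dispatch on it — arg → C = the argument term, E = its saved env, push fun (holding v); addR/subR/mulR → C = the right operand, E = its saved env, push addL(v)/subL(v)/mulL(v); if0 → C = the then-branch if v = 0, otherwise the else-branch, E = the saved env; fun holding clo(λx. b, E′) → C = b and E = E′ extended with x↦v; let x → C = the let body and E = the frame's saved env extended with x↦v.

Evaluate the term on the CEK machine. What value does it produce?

step 0: ⟨C=(((λv. v) 1) - (6 * 6)); E=∅; K=∅⟩
step 1: ⟨C=((λv. v) 1); E=∅; K=[subR]⟩
step 2: ⟨C=(λv. v); E=∅; K=[arg :: subR]⟩
step 3: ⟨C=1; E=∅; K=[fun :: subR]⟩
step 4: ⟨C=v; E={v↦1}; K=[subR]⟩
step 5: ⟨C=(6 * 6); E=∅; K=[subL(1)]⟩
step 6: ⟨C=6; E=∅; K=[mulR :: subL(1)]⟩
step 7: ⟨C=6; E=∅; K=[mulL(6) :: subL(1)]⟩
→ final value -35

Answer: -35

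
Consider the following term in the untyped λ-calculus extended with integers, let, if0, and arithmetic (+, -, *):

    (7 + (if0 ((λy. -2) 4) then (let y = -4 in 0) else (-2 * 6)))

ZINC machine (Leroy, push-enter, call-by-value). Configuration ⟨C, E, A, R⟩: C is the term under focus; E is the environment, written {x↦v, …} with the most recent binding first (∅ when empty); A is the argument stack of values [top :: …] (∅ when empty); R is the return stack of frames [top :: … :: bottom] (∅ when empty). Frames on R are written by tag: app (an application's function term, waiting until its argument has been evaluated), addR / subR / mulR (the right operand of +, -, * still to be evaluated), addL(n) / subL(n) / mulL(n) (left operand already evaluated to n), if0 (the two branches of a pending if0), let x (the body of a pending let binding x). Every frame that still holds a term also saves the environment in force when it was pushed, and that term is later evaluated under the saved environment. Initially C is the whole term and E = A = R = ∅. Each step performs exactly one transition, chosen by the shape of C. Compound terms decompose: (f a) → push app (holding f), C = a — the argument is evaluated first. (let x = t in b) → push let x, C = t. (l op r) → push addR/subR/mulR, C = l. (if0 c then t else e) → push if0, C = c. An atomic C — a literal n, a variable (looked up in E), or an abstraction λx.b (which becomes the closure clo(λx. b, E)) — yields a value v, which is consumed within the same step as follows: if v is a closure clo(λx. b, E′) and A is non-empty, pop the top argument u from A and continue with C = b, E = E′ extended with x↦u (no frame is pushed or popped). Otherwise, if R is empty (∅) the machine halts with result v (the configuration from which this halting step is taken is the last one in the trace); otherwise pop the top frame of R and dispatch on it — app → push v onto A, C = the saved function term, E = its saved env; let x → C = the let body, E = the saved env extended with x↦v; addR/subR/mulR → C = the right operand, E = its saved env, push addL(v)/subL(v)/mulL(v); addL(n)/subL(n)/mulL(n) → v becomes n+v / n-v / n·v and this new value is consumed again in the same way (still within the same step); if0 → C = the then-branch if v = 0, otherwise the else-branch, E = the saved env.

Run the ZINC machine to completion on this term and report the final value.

step 0: [C=(7 + (if0 ((λy. -2) 4) then (let y = -4 in 0) else (-2 * 6))) | E=∅ | A=∅ | R=∅]
step 1: [C=7 | E=∅ | A=∅ | R=[addR]]
step 2: [C=(if0 ((λy. -2) 4) then (let y = -4 in 0) else (-2 * 6)) | E=∅ | A=∅ | R=[addL(7)]]
step 3: [C=((λy. -2) 4) | E=∅ | A=∅ | R=[if0 :: addL(7)]]
step 4: [C=4 | E=∅ | A=∅ | R=[app :: if0 :: addL(7)]]
step 5: [C=(λy. -2) | E=∅ | A=[4] | R=[if0 :: addL(7)]]
step 6: [C=-2 | E={y↦4} | A=∅ | R=[if0 :: addL(7)]]
step 7: [C=(-2 * 6) | E=∅ | A=∅ | R=[addL(7)]]
step 8: [C=-2 | E=∅ | A=∅ | R=[mulR :: addL(7)]]
step 9: [C=6 | E=∅ | A=∅ | R=[mulL(-2) :: addL(7)]]
→ final value -5

Answer: -5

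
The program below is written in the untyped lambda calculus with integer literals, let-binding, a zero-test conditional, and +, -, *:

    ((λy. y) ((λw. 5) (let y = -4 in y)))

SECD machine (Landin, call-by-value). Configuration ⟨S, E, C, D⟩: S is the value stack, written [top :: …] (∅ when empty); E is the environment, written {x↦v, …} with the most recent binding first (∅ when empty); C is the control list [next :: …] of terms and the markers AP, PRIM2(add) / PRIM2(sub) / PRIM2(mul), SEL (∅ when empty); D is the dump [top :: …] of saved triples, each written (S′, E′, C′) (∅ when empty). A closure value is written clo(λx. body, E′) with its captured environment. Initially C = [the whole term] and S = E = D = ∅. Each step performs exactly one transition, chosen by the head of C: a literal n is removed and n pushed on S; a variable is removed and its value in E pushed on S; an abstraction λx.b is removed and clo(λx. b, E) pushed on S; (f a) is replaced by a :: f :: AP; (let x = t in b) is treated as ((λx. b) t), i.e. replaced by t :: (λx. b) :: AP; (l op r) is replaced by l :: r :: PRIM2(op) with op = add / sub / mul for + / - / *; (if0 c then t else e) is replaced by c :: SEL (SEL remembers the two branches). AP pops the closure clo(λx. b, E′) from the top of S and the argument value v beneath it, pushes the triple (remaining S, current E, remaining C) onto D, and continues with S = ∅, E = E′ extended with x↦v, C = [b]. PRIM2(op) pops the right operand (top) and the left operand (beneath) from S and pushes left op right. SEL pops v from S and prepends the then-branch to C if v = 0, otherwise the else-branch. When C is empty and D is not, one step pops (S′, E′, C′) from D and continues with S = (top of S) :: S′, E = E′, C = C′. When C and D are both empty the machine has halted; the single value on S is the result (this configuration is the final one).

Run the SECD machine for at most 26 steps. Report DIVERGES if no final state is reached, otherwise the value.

step 0: ⟨S=∅; E=∅; C=[((λy. y) ((λw. 5) (let y = -4 in y)))]; D=∅⟩
step 1: ⟨S=∅; E=∅; C=[((λw. 5) (let y = -4 in y)) :: (λy. y) :: AP]; D=∅⟩
step 2: ⟨S=∅; E=∅; C=[(let y = -4 in y) :: (λw. 5) :: AP :: (λy. y) :: AP]; D=∅⟩
step 3: ⟨S=∅; E=∅; C=[-4 :: (λy. y) :: AP :: (λw. 5) :: AP :: (λy. y) :: AP]; D=∅⟩
step 4: ⟨S=[-4]; E=∅; C=[(λy. y) :: AP :: (λw. 5) :: AP :: (λy. y) :: AP]; D=∅⟩
step 5: ⟨S=[clo(λy. y, ∅) :: -4]; E=∅; C=[AP :: (λw. 5) :: AP :: (λy. y) :: AP]; D=∅⟩
step 6: ⟨S=∅; E={y↦-4}; C=[y]; D=[(∅, ∅, [(λw. 5) :: AP :: (λy. y) :: AP])]⟩
step 7: ⟨S=[-4]; E={y↦-4}; C=∅; D=[(∅, ∅, [(λw. 5) :: AP :: (λy. y) :: AP])]⟩
step 8: ⟨S=[-4]; E=∅; C=[(λw. 5) :: AP :: (λy. y) :: AP]; D=∅⟩
step 9: ⟨S=[clo(λw. 5, ∅) :: -4]; E=∅; C=[AP :: (λy. y) :: AP]; D=∅⟩
step 10: ⟨S=∅; E={w↦-4}; C=[5]; D=[(∅, ∅, [(λy. y) :: AP])]⟩
step 11: ⟨S=[5]; E={w↦-4}; C=∅; D=[(∅, ∅, [(λy. y) :: AP])]⟩
step 12: ⟨S=[5]; E=∅; C=[(λy. y) :: AP]; D=∅⟩
step 13: ⟨S=[clo(λy. y, ∅) :: 5]; E=∅; C=[AP]; D=∅⟩
step 14: ⟨S=∅; E={y↦5}; C=[y]; D=[(∅, ∅, ∅)]⟩
step 15: ⟨S=[5]; E={y↦5}; C=∅; D=[(∅, ∅, ∅)]⟩
step 16: ⟨S=[5]; E=∅; C=∅; D=∅⟩
→ final value 5

Answer: 5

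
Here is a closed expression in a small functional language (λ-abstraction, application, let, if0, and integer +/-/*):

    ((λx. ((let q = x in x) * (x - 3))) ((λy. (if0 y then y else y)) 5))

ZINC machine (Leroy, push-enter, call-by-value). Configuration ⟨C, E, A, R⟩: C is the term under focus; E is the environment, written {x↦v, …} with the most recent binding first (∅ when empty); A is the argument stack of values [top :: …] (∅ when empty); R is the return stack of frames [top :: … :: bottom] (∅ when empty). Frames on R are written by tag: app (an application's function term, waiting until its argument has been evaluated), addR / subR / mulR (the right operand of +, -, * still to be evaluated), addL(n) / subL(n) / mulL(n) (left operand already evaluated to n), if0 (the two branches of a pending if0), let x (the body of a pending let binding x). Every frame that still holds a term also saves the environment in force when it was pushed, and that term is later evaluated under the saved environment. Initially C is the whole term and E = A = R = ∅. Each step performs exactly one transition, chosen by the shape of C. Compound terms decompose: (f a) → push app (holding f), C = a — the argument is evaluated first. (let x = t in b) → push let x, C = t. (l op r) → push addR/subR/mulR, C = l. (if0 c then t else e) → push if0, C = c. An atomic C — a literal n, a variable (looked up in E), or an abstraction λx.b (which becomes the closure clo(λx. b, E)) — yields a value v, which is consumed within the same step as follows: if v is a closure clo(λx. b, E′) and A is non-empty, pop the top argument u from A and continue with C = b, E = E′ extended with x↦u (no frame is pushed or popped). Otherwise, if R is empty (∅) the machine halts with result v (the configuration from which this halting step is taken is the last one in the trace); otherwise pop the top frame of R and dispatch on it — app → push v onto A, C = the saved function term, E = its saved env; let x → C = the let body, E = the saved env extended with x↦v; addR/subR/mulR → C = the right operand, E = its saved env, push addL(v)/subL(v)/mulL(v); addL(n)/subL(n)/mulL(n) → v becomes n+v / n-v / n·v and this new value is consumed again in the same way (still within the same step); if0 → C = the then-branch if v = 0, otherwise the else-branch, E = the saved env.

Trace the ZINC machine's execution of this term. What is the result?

Answer: 10

Machine steps:
[0] <C=((λx. ((let q = x in x) * (x - 3))) ((λy. (if0 y then y else y)) 5)), E=∅, A=∅, R=∅>
[1] <C=((λy. (if0 y then y else y)) 5), E=∅, A=∅, R=[app]>
[2] <C=5, E=∅, A=∅, R=[app :: app]>
[3] <C=(λy. (if0 y then y else y)), E=∅, A=[5], R=[app]>
[4] <C=(if0 y then y else y), E={y↦5}, A=∅, R=[app]>
[5] <C=y, E={y↦5}, A=∅, R=[if0 :: app]>
[6] <C=y, E={y↦5}, A=∅, R=[app]>
[7] <C=(λx. ((let q = x in x) * (x - 3))), E=∅, A=[5], R=∅>
[8] <C=((let q = x in x) * (x - 3)), E={x↦5}, A=∅, R=∅>
[9] <C=(let q = x in x), E={x↦5}, A=∅, R=[mulR]>
[10] <C=x, E={x↦5}, A=∅, R=[let q :: mulR]>
[11] <C=x, E={q↦5, x↦5}, A=∅, R=[mulR]>
[12] <C=(x - 3), E={x↦5}, A=∅, R=[mulL(5)]>
[13] <C=x, E={x↦5}, A=∅, R=[subR :: mulL(5)]>
[14] <C=3, E={x↦5}, A=∅, R=[subL(5) :: mulL(5)]>
→ final value 10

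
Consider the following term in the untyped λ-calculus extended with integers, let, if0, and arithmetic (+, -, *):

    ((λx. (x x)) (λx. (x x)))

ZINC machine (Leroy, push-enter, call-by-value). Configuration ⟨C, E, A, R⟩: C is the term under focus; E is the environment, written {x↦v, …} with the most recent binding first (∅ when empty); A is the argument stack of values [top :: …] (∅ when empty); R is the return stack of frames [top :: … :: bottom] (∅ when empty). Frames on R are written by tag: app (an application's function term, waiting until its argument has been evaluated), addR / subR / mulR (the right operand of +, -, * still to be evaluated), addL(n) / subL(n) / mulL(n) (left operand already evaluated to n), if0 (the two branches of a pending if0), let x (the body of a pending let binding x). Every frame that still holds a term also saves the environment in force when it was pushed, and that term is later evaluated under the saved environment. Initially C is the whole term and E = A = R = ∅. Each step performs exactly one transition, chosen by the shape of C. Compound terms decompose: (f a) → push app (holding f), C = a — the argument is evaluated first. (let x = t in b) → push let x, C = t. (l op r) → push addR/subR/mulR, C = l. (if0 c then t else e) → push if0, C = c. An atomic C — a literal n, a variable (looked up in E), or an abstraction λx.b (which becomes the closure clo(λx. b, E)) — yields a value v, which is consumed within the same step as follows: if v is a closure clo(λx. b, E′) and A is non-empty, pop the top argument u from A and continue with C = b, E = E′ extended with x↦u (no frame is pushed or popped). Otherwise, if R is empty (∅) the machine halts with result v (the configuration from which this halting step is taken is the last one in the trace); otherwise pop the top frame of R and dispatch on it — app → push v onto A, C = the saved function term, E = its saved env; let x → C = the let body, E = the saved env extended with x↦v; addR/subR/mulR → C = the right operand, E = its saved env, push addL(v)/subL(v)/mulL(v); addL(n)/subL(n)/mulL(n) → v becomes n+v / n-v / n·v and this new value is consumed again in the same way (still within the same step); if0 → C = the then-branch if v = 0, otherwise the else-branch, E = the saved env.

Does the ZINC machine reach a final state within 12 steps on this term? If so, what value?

Answer: DIVERGES (no final state within 12 steps)

Machine steps:
step 0: [C=((λx. (x x)) (λx. (x x))) | E=∅ | A=∅ | R=∅]
step 1: [C=(λx. (x x)) | E=∅ | A=∅ | R=[app]]
step 2: [C=(λx. (x x)) | E=∅ | A=[clo(λx. (x x), ∅)] | R=∅]
step 3: [C=(x x) | E={x↦clo(λx. (x x), ∅)} | A=∅ | R=∅]
step 4: [C=x | E={x↦clo(λx. (x x), ∅)} | A=∅ | R=[app]]
step 5: [C=x | E={x↦clo(λx. (x x), ∅)} | A=[clo(λx. (x x), ∅)] | R=∅]
… configuration repeats with period 3 (steps 3–5 recur indefinitely) …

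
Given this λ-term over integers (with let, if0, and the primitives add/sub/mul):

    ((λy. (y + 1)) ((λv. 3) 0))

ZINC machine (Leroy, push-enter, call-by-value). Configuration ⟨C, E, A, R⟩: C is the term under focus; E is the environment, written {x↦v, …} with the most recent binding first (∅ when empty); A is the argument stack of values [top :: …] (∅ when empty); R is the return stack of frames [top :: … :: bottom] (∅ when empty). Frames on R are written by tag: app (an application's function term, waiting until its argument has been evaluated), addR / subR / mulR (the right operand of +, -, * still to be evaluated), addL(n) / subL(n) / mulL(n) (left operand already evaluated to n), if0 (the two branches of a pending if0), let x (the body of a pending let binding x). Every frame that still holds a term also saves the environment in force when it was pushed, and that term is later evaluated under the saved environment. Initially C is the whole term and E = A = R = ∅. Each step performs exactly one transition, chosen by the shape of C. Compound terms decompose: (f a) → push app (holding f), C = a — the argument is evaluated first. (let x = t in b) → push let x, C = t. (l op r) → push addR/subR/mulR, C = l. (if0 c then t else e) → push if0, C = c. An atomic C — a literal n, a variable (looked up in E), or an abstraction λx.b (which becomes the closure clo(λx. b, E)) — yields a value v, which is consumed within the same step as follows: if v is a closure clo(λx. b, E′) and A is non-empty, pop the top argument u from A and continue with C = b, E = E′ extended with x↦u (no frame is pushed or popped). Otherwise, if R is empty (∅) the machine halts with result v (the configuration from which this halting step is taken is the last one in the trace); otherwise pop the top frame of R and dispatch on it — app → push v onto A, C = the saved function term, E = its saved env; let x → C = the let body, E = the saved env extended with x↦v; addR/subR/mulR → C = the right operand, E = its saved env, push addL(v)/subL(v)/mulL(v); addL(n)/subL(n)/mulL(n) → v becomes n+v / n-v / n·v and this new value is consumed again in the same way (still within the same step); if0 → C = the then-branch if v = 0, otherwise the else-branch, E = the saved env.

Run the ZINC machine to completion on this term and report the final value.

t=0: ⟨C=((λy. (y + 1)) ((λv. 3) 0)); E=∅; A=∅; R=∅⟩
t=1: ⟨C=((λv. 3) 0); E=∅; A=∅; R=[app]⟩
t=2: ⟨C=0; E=∅; A=∅; R=[app :: app]⟩
t=3: ⟨C=(λv. 3); E=∅; A=[0]; R=[app]⟩
t=4: ⟨C=3; E={v↦0}; A=∅; R=[app]⟩
t=5: ⟨C=(λy. (y + 1)); E=∅; A=[3]; R=∅⟩
t=6: ⟨C=(y + 1); E={y↦3}; A=∅; R=∅⟩
t=7: ⟨C=y; E={y↦3}; A=∅; R=[addR]⟩
t=8: ⟨C=1; E={y↦3}; A=∅; R=[addL(3)]⟩
→ final value 4

Answer: 4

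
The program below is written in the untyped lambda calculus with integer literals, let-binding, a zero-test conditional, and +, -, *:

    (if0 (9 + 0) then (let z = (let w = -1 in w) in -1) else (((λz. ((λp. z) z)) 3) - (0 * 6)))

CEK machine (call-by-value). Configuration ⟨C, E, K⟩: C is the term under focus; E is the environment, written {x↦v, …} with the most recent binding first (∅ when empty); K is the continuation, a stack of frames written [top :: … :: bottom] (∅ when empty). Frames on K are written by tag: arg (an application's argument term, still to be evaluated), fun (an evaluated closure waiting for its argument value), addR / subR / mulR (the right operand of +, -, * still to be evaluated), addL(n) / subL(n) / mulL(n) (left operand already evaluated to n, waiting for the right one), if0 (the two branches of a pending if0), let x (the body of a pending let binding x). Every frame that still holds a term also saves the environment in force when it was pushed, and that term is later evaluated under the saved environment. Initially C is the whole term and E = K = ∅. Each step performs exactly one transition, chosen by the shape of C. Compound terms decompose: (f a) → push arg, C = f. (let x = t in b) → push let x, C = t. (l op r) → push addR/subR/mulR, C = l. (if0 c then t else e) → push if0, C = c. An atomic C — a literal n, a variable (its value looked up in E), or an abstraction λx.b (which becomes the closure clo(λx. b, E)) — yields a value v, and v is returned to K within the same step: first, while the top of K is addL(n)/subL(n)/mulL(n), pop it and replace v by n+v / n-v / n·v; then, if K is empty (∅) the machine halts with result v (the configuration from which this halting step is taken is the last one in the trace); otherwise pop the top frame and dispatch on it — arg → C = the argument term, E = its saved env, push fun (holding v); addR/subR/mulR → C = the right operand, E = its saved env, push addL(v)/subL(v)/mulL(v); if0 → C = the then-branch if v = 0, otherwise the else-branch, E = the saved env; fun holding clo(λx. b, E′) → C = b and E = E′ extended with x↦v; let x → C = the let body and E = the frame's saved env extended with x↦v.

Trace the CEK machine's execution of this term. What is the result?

Answer: 3

Execution trace:
step 0: <C=(if0 (9 + 0) then (let z = (let w = -1 in w) in -1) else (((λz. ((λp. z) z)) 3) - (0 * 6))), E=∅, K=∅>
step 1: <C=(9 + 0), E=∅, K=[if0]>
step 2: <C=9, E=∅, K=[addR :: if0]>
step 3: <C=0, E=∅, K=[addL(9) :: if0]>
step 4: <C=(((λz. ((λp. z) z)) 3) - (0 * 6)), E=∅, K=∅>
step 5: <C=((λz. ((λp. z) z)) 3), E=∅, K=[subR]>
step 6: <C=(λz. ((λp. z) z)), E=∅, K=[arg :: subR]>
step 7: <C=3, E=∅, K=[fun :: subR]>
step 8: <C=((λp. z) z), E={z↦3}, K=[subR]>
step 9: <C=(λp. z), E={z↦3}, K=[arg :: subR]>
step 10: <C=z, E={z↦3}, K=[fun :: subR]>
step 11: <C=z, E={p↦3, z↦3}, K=[subR]>
step 12: <C=(0 * 6), E=∅, K=[subL(3)]>
step 13: <C=0, E=∅, K=[mulR :: subL(3)]>
step 14: <C=6, E=∅, K=[mulL(0) :: subL(3)]>
→ final value 3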